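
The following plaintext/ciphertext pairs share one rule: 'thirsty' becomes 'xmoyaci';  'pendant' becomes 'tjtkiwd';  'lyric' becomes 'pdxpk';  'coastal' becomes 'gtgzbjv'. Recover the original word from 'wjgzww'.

season

In thirsty: t→x is +4, h→m is +5, i→o is +6, r→y is +7 — the shift increases by 1 each position. The shift increases by 1 at each position, starting from +4: 4, 5, 6, ….
Reversing it on wjgzww: w−4=s, j−5=e, g−6=a, z−7=s, w−8=o, w−9=n.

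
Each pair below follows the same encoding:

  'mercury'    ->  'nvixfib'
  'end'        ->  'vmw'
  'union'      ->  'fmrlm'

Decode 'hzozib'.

salary

This is the alphabet-reversal cipher (Atbash): a becomes z, b becomes y, etc.
Reversing it on hzozib: h↔s, z↔a, o↔l, z↔a, i↔r, b↔y.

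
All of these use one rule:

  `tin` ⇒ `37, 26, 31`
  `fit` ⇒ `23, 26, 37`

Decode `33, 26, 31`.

pin

t is letter #20 and maps to 37: an offset of 17. Letters become their 1-based position plus 17 (so a→18, b→19, …).
Reversing it on 33, 26, 31: 33→(33−17)÷1=16=p, 26→(26−17)÷1=9=i, 31→(31−17)÷1=14=n.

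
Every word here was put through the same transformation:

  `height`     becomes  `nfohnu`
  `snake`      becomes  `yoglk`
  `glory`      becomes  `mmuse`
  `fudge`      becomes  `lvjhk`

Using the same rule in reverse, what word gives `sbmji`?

magic

A repeating key of period 2 is used — shifts +6, +1 over and over.
Reversing it on sbmji: s−6=m, b−1=a, m−6=g, j−1=i, i−6=c.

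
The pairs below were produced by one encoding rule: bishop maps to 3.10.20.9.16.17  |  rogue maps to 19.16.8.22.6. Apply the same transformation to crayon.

4.19.2.26.16.15

b is letter #2 and maps to 3: an offset of 1. The number is (letter's place in the alphabet, a=1) + 1.
On crayon: c=3→4, r=18→19, a=1→2, y=25→26, o=15→16, n=14→15.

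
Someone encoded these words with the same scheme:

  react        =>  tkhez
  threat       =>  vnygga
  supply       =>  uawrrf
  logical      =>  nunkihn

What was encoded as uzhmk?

Shifts by position in react: pos 0: r→t (+2), pos 1: e→k (+6), pos 2: a→h (+7), pos 3: c→e (+2), pos 4: t→z (+6) — repeating every 3. It's a Vigenère-style cipher with numeric key [2,6,7]: position i shifts by key[i mod 3].
Undoing it on uzhmk: u−2=s, z−6=t, h−7=a, m−2=k, k−6=e.

stake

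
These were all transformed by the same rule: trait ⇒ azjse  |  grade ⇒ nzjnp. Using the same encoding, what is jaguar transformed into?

qipeld

In trait: t→a is +7, r→z is +8, a→j is +9, i→s is +10 — the shift increases by 1 each position. Each letter shifts forward by (position + 7), i.e. 7, 8, 9, … — the shift grows by one for each successive letter.
On jaguar: j+7=q, a+8=i, g+9=p, u+10=e, a+11=l, r+12=d.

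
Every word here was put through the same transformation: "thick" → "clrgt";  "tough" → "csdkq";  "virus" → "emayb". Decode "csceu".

total

Shifts by position in thick: pos 0: t→c (+9), pos 1: h→l (+4), pos 2: i→r (+9), pos 3: c→g (+4) — repeating every 2. The shifts repeat in a cycle of length 2: positions 0,1,… shift by +9, +4, then the pattern repeats.
Decoding csceu: c−9=t, s−4=o, c−9=t, e−4=a, u−9=l.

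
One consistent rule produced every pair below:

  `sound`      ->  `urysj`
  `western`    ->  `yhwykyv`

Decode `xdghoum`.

In sound: s→u is +2, o→r is +3, u→y is +4, n→s is +5 — the shift increases by 1 each position. The shift increases by 1 at each position, starting from +2: 2, 3, 4, ….
Undoing it on xdghoum: x−2=v, d−3=a, g−4=c, h−5=c, o−6=i, u−7=n, m−8=e.

vaccine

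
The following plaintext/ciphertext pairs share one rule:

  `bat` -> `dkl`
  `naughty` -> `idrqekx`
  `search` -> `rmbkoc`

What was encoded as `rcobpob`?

refresh

The word is reversed, then every letter is shifted forward by 10.
Reversing it on rcobpob: shift back: r−10=h, c−10=s, o−10=e, b−10=r, p−10=f, o−10=e, b−10=r → hserfer; then reverse → refresh.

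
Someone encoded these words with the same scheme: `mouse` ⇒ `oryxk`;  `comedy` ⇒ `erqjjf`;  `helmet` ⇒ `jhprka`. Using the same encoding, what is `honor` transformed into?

jrrtx

In mouse: m→o is +2, o→r is +3, u→y is +4, s→x is +5 — the shift increases by 1 each position. Each letter shifts forward by (position + 2), i.e. 2, 3, 4, … — the shift grows by one for each successive letter.
For honor: h+2=j, o+3=r, n+4=r, o+5=t, r+6=x.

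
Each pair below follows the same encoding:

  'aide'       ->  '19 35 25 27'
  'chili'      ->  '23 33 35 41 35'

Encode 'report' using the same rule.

a(#1)→19 and i(#9)→35: differences scale by 2, so n = 2·pos + 17. Each letter becomes 2×(its alphabet position, a=1..z=26) + 17.
On report: r=18→53, e=5→27, p=16→49, o=15→47, r=18→53, t=20→57.

53 27 49 47 53 57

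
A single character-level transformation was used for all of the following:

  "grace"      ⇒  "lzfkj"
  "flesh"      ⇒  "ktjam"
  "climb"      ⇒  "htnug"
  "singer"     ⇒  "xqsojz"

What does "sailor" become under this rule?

xinttz

It's a Vigenère-style cipher with numeric key [5,8]: position i shifts by key[i mod 2].
On sailor: s+5=x, a+8=i, i+5=n, l+8=t, o+5=t, r+8=z.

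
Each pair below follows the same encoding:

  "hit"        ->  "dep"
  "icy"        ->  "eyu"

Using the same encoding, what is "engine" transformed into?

ajceja

Compare letters: h→d is +22, i→e is +22, t→p is +22 — a constant shift. This is a Caesar cipher with shift 22.
Applying it to engine: e+22=a, n+22=j, g+22=c, i+22=e, n+22=j, e+22=a.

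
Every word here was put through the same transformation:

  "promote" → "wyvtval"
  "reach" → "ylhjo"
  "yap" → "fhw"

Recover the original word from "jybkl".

This is a Caesar cipher with shift 7.
Reversing it on jybkl: j−7=c, y−7=r, b−7=u, k−7=d, l−7=e.

crude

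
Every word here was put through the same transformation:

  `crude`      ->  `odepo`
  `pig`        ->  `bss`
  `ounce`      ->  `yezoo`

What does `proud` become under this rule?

Vowels shift forward by 10 and consonants shift forward by 12.
For proud: p(cons)+12=b, r(cons)+12=d, o(vowel)+10=y, u(vowel)+10=e, d(cons)+12=p.

bdyep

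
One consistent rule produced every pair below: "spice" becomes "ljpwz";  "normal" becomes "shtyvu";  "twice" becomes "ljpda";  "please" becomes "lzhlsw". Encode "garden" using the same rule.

ulkyhn

The output letters match the input read backwards, each shifted +7: spice reversed is ecips. The word is reversed, then every letter is shifted forward by 7.
Applying it to garden: reverse → nedrag; then shift: n+7=u, e+7=l, d+7=k, r+7=y, a+7=h, g+7=n.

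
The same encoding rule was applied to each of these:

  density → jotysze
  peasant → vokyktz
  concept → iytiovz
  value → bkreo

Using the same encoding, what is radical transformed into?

xkjsikr

Two shifts are in play — +10 for a/e/i/o/u, +6 for every other letter.
For radical: r(cons)+6=x, a(vowel)+10=k, d(cons)+6=j, i(vowel)+10=s, c(cons)+6=i, a(vowel)+10=k, l(cons)+6=r.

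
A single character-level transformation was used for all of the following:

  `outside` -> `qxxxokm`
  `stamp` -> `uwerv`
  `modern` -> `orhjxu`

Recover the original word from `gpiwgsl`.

In outside: o→q is +2, u→x is +3, t→x is +4, s→x is +5 — the shift increases by 1 each position. The shift increases by 1 at each position, starting from +2: 2, 3, 4, ….
Decoding gpiwgsl: g−2=e, p−3=m, i−4=e, w−5=r, g−6=a, s−7=l, l−8=d.

emerald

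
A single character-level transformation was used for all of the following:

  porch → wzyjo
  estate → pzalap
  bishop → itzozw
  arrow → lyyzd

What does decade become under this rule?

The shift depends on letter class: consonant p→w is +7, but vowel o→z is +11. Two shifts are in play — +11 for a/e/i/o/u, +7 for every other letter.
On decade: d(cons)+7=k, e(vowel)+11=p, c(cons)+7=j, a(vowel)+11=l, d(cons)+7=k, e(vowel)+11=p.

kpjlkp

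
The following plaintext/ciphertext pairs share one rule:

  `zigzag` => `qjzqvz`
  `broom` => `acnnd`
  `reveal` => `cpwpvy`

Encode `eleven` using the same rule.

pypwpi

Each letter's alphabet position (a=0..z=25) is mapped through 5·x+21 mod 26 — an affine cipher.
For eleven: e(4)→5·4+21≡15=p; l(11)→5·11+21≡24=y; e(4)→5·4+21≡15=p; v(21)→5·21+21≡22=w; e(4)→5·4+21≡15=p; n(13)→5·13+21≡8=i (all mod 26).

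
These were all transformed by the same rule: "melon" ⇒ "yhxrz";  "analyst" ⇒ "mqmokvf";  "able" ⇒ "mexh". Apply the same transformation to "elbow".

Shifts by position in melon: pos 0: m→y (+12), pos 1: e→h (+3), pos 2: l→x (+12), pos 3: o→r (+3) — repeating every 2. It's a Vigenère-style cipher with numeric key [12,3]: position i shifts by key[i mod 2].
Applying it to elbow: e+12=q, l+3=o, b+12=n, o+3=r, w+12=i.

qonri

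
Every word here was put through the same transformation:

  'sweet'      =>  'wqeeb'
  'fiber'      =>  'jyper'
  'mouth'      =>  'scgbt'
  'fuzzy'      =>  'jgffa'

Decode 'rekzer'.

reader

s(18)→w(22) and w(22)→q(16) fit y≡5x+10 (mod 26); the inverse of 5 mod 26 is 21. Treating letters as 0–25, the rule is x ↦ 5x + 10 (mod 26).
Reversing it on rekzer: r(17)→21·(17−10)≡17=r; e(4)→21·(4−10)≡4=e; k(10)→21·(10−10)≡0=a; z(25)→21·(25−10)≡3=d; e(4)→21·(4−10)≡4=e; r(17)→21·(17−10)≡17=r (all mod 26).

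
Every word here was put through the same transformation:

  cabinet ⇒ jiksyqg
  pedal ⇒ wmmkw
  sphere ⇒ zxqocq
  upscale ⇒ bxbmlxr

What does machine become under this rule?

In cabinet: c→j is +7, a→i is +8, b→k is +9, i→s is +10 — the shift increases by 1 each position. Letter i (0-indexed) is shifted by i+7, so successive shifts are 7, 8, 9, ….
On machine: m+7=t, a+8=i, c+9=l, h+10=r, i+11=t, n+12=z, e+13=r.

tilrtzr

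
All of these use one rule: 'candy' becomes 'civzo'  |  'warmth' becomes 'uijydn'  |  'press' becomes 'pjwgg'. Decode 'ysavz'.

mound

c(2)→c(2) and a(0)→i(8) fit y≡23x+8 (mod 26); the inverse of 23 mod 26 is 17. This is an affine cipher: with a=0,…,z=25, each position x becomes (23x+8) mod 26.
Decoding ysavz: y(24)→17·(24−8)≡12=m; s(18)→17·(18−8)≡14=o; a(0)→17·(0−8)≡20=u; v(21)→17·(21−8)≡13=n; z(25)→17·(25−8)≡3=d (all mod 26).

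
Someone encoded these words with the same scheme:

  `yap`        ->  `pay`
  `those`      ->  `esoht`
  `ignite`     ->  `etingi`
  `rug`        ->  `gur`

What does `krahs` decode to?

The output letters match the input read backwards: yap reversed is pay. It's just the letters in reverse order.
Decoding krahs: then reverse → shark.

shark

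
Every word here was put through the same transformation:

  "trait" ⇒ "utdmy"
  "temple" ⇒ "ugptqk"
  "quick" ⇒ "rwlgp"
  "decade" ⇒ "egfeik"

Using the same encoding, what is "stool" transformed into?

Each letter shifts forward by (position + 1), i.e. 1, 2, 3, … — the shift grows by one for each successive letter.
Applying it to stool: s+1=t, t+2=v, o+3=r, o+4=s, l+5=q.

tvrsq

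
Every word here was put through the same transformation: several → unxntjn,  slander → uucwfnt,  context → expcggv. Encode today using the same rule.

It's a Vigenère-style cipher with numeric key [2,9]: position i shifts by key[i mod 2].
Applying it to today: t+2=v, o+9=x, d+2=f, a+9=j, y+2=a.

vxfja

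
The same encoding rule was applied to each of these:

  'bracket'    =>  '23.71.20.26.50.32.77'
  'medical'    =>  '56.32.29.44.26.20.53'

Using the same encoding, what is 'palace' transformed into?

65.20.53.20.26.32

b(#2)→23 and r(#18)→71: differences scale by 3, so n = 3·pos + 17. The formula is n = 3×(alphabet index, a=1) + 17.
For palace: p=16→65, a=1→20, l=12→53, a=1→20, c=3→26, e=5→32.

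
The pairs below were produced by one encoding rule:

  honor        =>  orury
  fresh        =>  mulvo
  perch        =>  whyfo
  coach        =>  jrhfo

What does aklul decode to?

Shifts by position in honor: pos 0: h→o (+7), pos 1: o→r (+3), pos 2: n→u (+7), pos 3: o→r (+3) — repeating every 2. A repeating key of period 2 is used — shifts +7, +3 over and over.
Undoing it on aklul: a−7=t, k−3=h, l−7=e, u−3=r, l−7=e.

there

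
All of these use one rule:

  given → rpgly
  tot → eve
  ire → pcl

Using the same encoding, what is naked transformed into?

The rule splits by letter class: vowels +7, consonants +11.
For naked: n(cons)+11=y, a(vowel)+7=h, k(cons)+11=v, e(vowel)+7=l, d(cons)+11=o.

yhvlo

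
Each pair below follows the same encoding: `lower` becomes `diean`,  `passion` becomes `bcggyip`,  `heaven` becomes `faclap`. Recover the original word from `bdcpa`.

l(11)→d(3) and o(14)→i(8) fit y≡19x+2 (mod 26); the inverse of 19 mod 26 is 11. Each letter's alphabet position (a=0..z=25) is mapped through 19·x+2 mod 26 — an affine cipher.
Undoing it on bdcpa: b(1)→11·(1−2)≡15=p; d(3)→11·(3−2)≡11=l; c(2)→11·(2−2)≡0=a; p(15)→11·(15−2)≡13=n; a(0)→11·(0−2)≡4=e (all mod 26).

plane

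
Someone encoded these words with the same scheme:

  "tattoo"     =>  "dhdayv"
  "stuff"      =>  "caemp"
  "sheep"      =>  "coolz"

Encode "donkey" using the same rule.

The shifts repeat in a cycle of length 2: positions 0,1,… shift by +10, +7, then the pattern repeats.
Applying it to donkey: d+10=n, o+7=v, n+10=x, k+7=r, e+10=o, y+7=f.

nvxrof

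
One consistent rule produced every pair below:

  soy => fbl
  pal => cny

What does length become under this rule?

Compare letters: s→f is +13, o→b is +13, y→l is +13 — a constant shift. It's a constant shift of +13 (ROT13).
On length: l+13=y, e+13=r, n+13=a, g+13=t, t+13=g, h+13=u.

yratgu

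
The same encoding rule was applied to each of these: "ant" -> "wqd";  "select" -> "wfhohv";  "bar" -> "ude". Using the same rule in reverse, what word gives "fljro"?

logic

The output letters match the input read backwards, each shifted +3: ant reversed is tna. The word is reversed, then every letter is shifted forward by 3.
Reversing it on fljro: shift back: f−3=c, l−3=i, j−3=g, r−3=o, o−3=l → cigol; then reverse → logic.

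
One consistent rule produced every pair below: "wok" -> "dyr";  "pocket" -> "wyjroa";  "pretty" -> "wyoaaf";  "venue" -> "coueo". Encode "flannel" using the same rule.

Two shifts are in play — +10 for a/e/i/o/u, +7 for every other letter.
Applying it to flannel: f(cons)+7=m, l(cons)+7=s, a(vowel)+10=k, n(cons)+7=u, n(cons)+7=u, e(vowel)+10=o, l(cons)+7=s.

mskuuos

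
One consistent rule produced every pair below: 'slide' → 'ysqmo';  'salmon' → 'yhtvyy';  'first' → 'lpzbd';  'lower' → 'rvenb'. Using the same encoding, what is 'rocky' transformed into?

xvkti

In slide: s→y is +6, l→s is +7, i→q is +8, d→m is +9 — the shift increases by 1 each position. Letter i (0-indexed) is shifted by i+6, so successive shifts are 6, 7, 8, ….
Applying it to rocky: r+6=x, o+7=v, c+8=k, k+9=t, y+10=i.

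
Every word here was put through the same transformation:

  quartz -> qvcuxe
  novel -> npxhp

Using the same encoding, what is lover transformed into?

Letter i (0-indexed) is shifted by i+0, so successive shifts are 0, 1, 2, ….
For lover: l+0=l, o+1=p, v+2=x, e+3=h, r+4=v.

lpxhv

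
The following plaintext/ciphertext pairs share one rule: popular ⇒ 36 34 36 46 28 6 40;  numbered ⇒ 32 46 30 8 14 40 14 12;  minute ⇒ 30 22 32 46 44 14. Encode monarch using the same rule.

30 34 32 6 40 10 20

p(#16)→36 and o(#15)→34: differences scale by 2, so n = 2·pos + 4. The formula is n = 2×(alphabet index, a=1) + 4.
Applying it to monarch: m=13→30, o=15→34, n=14→32, a=1→6, r=18→40, c=3→10, h=8→20.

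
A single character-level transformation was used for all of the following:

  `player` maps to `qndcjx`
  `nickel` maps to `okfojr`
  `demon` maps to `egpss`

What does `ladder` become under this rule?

mcghjx

In player: p→q is +1, l→n is +2, a→d is +3, y→c is +4 — the shift increases by 1 each position. Letter i (0-indexed) is shifted by i+1, so successive shifts are 1, 2, 3, ….
On ladder: l+1=m, a+2=c, d+3=g, d+4=h, e+5=j, r+6=x.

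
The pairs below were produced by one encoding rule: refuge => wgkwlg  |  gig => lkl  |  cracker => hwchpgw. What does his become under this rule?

Two shifts are in play — +2 for a/e/i/o/u, +5 for every other letter.
On his: h(cons)+5=m, i(vowel)+2=k, s(cons)+5=x.

mkx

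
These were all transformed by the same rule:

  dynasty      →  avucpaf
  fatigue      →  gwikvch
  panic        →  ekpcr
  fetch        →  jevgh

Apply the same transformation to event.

vpgxg

The output letters match the input read backwards, each shifted +2: dynasty reversed is ytsanyd. Read the word backwards and shift each letter +2.
On event: reverse → tneve; then shift: t+2=v, n+2=p, e+2=g, v+2=x, e+2=g.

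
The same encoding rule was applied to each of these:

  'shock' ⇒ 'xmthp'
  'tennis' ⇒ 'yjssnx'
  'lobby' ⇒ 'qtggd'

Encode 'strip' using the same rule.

Every letter moves 5 places later in the alphabet, wrapping around z→a.
For strip: s+5=x, t+5=y, r+5=w, i+5=n, p+5=u.

xywnu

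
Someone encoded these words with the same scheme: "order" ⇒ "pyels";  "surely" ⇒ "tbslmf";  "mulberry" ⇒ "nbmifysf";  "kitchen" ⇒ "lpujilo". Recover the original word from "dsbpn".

claim

A repeating key of period 2 is used — shifts +1, +7 over and over.
Reversing it on dsbpn: d−1=c, s−7=l, b−1=a, p−7=i, n−1=m.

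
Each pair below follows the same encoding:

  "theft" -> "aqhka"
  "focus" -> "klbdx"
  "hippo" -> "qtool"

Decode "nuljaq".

t(19)→a(0) and h(7)→q(16) fit y≡3x+21 (mod 26); the inverse of 3 mod 26 is 9. This is an affine cipher: with a=0,…,z=25, each position x becomes (3x+21) mod 26.
Undoing it on nuljaq: n(13)→9·(13−21)≡6=g; u(20)→9·(20−21)≡17=r; l(11)→9·(11−21)≡14=o; j(9)→9·(9−21)≡22=w; a(0)→9·(0−21)≡19=t; q(16)→9·(16−21)≡7=h (all mod 26).

growth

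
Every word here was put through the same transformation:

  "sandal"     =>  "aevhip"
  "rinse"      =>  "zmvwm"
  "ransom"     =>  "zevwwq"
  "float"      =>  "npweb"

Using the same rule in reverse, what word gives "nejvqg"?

Shifts by position in sandal: pos 0: s→a (+8), pos 1: a→e (+4), pos 2: n→v (+8), pos 3: d→h (+4) — repeating every 2. A repeating key of period 2 is used — shifts +8, +4 over and over.
Decoding nejvqg: n−8=f, e−4=a, j−8=b, v−4=r, q−8=i, g−4=c.

fabric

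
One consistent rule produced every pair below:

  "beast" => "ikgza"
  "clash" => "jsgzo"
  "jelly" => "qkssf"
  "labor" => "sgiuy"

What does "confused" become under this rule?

The shift depends on letter class: consonant b→i is +7, but vowel e→k is +6. The rule splits by letter class: vowels +6, consonants +7.
On confused: c(cons)+7=j, o(vowel)+6=u, n(cons)+7=u, f(cons)+7=m, u(vowel)+6=a, s(cons)+7=z, e(vowel)+6=k, d(cons)+7=k.

juumazkk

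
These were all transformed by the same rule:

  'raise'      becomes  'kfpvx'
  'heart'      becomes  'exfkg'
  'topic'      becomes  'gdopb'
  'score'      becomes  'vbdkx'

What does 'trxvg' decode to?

r(17)→k(10) and a(0)→f(5) fit y≡11x+5 (mod 26); the inverse of 11 mod 26 is 19. Each letter's alphabet position (a=0..z=25) is mapped through 11·x+5 mod 26 — an affine cipher.
Decoding trxvg: t(19)→19·(19−5)≡6=g; r(17)→19·(17−5)≡20=u; x(23)→19·(23−5)≡4=e; v(21)→19·(21−5)≡18=s; g(6)→19·(6−5)≡19=t (all mod 26).

guest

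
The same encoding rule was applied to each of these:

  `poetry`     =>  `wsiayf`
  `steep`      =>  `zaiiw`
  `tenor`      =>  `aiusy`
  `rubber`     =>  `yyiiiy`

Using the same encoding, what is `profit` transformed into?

The shift depends on letter class: consonant p→w is +7, but vowel o→s is +4. Vowels shift forward by 4 and consonants shift forward by 7.
On profit: p(cons)+7=w, r(cons)+7=y, o(vowel)+4=s, f(cons)+7=m, i(vowel)+4=m, t(cons)+7=a.

wysmma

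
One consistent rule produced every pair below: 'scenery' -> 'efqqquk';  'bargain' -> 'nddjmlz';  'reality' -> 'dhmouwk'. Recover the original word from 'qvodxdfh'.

escalate

Shifts by position in scenery: pos 0: s→e (+12), pos 1: c→f (+3), pos 2: e→q (+12), pos 3: n→q (+3) — repeating every 2. The shifts repeat in a cycle of length 2: positions 0,1,… shift by +12, +3, then the pattern repeats.
Reversing it on qvodxdfh: q−12=e, v−3=s, o−12=c, d−3=a, x−12=l, d−3=a, f−12=t, h−3=e.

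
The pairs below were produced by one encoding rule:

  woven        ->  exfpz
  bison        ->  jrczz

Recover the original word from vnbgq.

The shift increases by 1 at each position, starting from +8: 8, 9, 10, ….
Reversing it on vnbgq: v−8=n, n−9=e, b−10=r, g−11=v, q−12=e.

nerve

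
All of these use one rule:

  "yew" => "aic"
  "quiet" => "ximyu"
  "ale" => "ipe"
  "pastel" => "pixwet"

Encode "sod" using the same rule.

hsw

The output letters match the input read backwards, each shifted +4: yew reversed is wey. Read the word backwards and shift each letter +4.
On sod: reverse → dos; then shift: d+4=h, o+4=s, s+4=w.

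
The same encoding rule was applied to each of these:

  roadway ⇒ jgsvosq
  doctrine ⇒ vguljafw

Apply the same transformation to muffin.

emxxaf

Every letter moves 18 places later in the alphabet, wrapping around z→a.
On muffin: m+18=e, u+18=m, f+18=x, f+18=x, i+18=a, n+18=f.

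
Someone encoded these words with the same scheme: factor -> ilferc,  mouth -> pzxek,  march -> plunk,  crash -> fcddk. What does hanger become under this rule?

Shifts by position in factor: pos 0: f→i (+3), pos 1: a→l (+11), pos 2: c→f (+3), pos 3: t→e (+11) — repeating every 2. The shifts repeat in a cycle of length 2: positions 0,1,… shift by +3, +11, then the pattern repeats.
For hanger: h+3=k, a+11=l, n+3=q, g+11=r, e+3=h, r+11=c.

klqrhc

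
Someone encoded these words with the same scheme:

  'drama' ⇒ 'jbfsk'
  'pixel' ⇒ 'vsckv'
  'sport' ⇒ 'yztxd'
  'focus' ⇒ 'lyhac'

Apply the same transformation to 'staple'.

ydfvvj

Shifts by position in drama: pos 0: d→j (+6), pos 1: r→b (+10), pos 2: a→f (+5), pos 3: m→s (+6), pos 4: a→k (+10) — repeating every 3. A repeating key of period 3 is used — shifts +6, +10, +5 over and over.
Applying it to staple: s+6=y, t+10=d, a+5=f, p+6=v, l+10=v, e+5=j.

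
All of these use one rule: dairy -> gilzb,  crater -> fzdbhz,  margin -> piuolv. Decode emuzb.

Shifts by position in dairy: pos 0: d→g (+3), pos 1: a→i (+8), pos 2: i→l (+3), pos 3: r→z (+8) — repeating every 2. It's a Vigenère-style cipher with numeric key [3,8]: position i shifts by key[i mod 2].
Undoing it on emuzb: e−3=b, m−8=e, u−3=r, z−8=r, b−3=y.

berry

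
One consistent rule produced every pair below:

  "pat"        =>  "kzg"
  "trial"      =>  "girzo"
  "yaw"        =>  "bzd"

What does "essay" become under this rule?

vhhzb

Each pair mirrors across the alphabet (p↔k, a↔z, t↔g): positions sum to 25. This is the alphabet-reversal cipher (Atbash): a becomes z, b becomes y, etc.
For essay: e↔v, s↔h, s↔h, a↔z, y↔b.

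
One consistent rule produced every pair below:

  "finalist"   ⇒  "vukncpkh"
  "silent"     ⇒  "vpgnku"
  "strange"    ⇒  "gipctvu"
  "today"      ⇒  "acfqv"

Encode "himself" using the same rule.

hnguokj

The output letters match the input read backwards, each shifted +2: finalist reversed is tsilanif. The word is reversed, then every letter is shifted forward by 2.
On himself: reverse → flesmih; then shift: f+2=h, l+2=n, e+2=g, s+2=u, m+2=o, i+2=k, h+2=j.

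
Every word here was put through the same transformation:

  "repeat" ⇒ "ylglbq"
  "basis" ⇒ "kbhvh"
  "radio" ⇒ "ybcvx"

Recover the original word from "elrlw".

Treating letters as 0–25, the rule is x ↦ 9x + 1 (mod 26).
Undoing it on elrlw: e(4)→3·(4−1)≡9=j; l(11)→3·(11−1)≡4=e; r(17)→3·(17−1)≡22=w; l(11)→3·(11−1)≡4=e; w(22)→3·(22−1)≡11=l (all mod 26).

jewel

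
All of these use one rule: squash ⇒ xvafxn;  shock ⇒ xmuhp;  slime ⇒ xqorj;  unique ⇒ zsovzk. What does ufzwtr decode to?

Shifts by position in squash: pos 0: s→x (+5), pos 1: q→v (+5), pos 2: u→a (+6), pos 3: a→f (+5), pos 4: s→x (+5), pos 5: h→n (+6) — repeating every 3. The shifts repeat in a cycle of length 3: positions 0,1,… shift by +5, +5, +6, then the pattern repeats.
Decoding ufzwtr: u−5=p, f−5=a, z−6=t, w−5=r, t−5=o, r−6=l.

patrol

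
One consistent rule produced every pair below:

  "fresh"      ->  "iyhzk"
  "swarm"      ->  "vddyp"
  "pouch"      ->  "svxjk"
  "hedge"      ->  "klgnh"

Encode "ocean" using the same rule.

rjhhq

Shifts by position in fresh: pos 0: f→i (+3), pos 1: r→y (+7), pos 2: e→h (+3), pos 3: s→z (+7) — repeating every 2. The shifts repeat in a cycle of length 2: positions 0,1,… shift by +3, +7, then the pattern repeats.
Applying it to ocean: o+3=r, c+7=j, e+3=h, a+7=h, n+3=q.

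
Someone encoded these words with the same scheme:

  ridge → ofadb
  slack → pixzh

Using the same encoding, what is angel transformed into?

Compare letters: r→o is +23, i→f is +23, d→a is +23 — a constant shift. It's a constant shift of +23 (ROT23).
For angel: a+23=x, n+23=k, g+23=d, e+23=b, l+23=i.

xkdbi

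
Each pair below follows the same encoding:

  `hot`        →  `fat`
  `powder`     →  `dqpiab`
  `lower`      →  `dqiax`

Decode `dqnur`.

The output letters match the input read backwards, each shifted +12: hot reversed is toh. Read the word backwards and shift each letter +12.
Decoding dqnur: shift back: d−12=r, q−12=e, n−12=b, u−12=i, r−12=f → rebif; then reverse → fiber.

fiber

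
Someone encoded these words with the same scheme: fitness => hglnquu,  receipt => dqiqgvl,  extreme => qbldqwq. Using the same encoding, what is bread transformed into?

rdqaz

f(5)→h(7) and i(8)→g(6) fit y≡17x+0 (mod 26); the inverse of 17 mod 26 is 23. Treating letters as 0–25, the rule is x ↦ 17x + 0 (mod 26).
On bread: b(1)→17·1+0≡17=r; r(17)→17·17+0≡3=d; e(4)→17·4+0≡16=q; a(0)→17·0+0≡0=a; d(3)→17·3+0≡25=z (all mod 26).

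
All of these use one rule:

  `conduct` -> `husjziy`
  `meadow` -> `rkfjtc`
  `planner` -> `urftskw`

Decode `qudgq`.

loyal

Shifts by position in conduct: pos 0: c→h (+5), pos 1: o→u (+6), pos 2: n→s (+5), pos 3: d→j (+6) — repeating every 2. A repeating key of period 2 is used — shifts +5, +6 over and over.
Reversing it on qudgq: q−5=l, u−6=o, d−5=y, g−6=a, q−5=l.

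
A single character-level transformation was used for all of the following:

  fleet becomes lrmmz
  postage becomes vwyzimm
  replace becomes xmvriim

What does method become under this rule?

smznwj

The shift depends on letter class: consonant f→l is +6, but vowel e→m is +8. The rule splits by letter class: vowels +8, consonants +6.
On method: m(cons)+6=s, e(vowel)+8=m, t(cons)+6=z, h(cons)+6=n, o(vowel)+8=w, d(cons)+6=j.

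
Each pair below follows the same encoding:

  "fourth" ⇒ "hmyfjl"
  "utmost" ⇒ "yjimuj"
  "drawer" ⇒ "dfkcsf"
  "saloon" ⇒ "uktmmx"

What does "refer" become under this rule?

f(5)→h(7) and o(14)→m(12) fit y≡15x+10 (mod 26); the inverse of 15 mod 26 is 7. Each letter's alphabet position (a=0..z=25) is mapped through 15·x+10 mod 26 — an affine cipher.
On refer: r(17)→15·17+10≡5=f; e(4)→15·4+10≡18=s; f(5)→15·5+10≡7=h; e(4)→15·4+10≡18=s; r(17)→15·17+10≡5=f (all mod 26).

fshsf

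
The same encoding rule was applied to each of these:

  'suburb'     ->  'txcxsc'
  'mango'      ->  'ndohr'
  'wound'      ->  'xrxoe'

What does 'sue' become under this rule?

txh

Vowels shift forward by 3 and consonants shift forward by 1.
For sue: s(cons)+1=t, u(vowel)+3=x, e(vowel)+3=h.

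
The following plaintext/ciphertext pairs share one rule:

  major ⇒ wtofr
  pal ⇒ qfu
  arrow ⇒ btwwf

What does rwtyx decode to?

storm

The output letters match the input read backwards, each shifted +5: major reversed is rojam. The word is reversed, then every letter is shifted forward by 5.
Reversing it on rwtyx: shift back: r−5=m, w−5=r, t−5=o, y−5=t, x−5=s → mrots; then reverse → storm.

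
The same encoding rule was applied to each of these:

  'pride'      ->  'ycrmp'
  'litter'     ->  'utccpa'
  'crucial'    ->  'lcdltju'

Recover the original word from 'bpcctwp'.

setting

The shifts repeat in a cycle of length 3: positions 0,1,… shift by +9, +11, +9, then the pattern repeats.
Undoing it on bpcctwp: b−9=s, p−11=e, c−9=t, c−9=t, t−11=i, w−9=n, p−9=g.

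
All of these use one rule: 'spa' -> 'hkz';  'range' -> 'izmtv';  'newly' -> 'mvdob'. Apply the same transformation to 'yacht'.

Each pair mirrors across the alphabet (s↔h, p↔k, a↔z): positions sum to 25. Each letter is replaced by its mirror in the alphabet: a↔z, b↔y, c↔x, and so on (the Atbash cipher).
For yacht: y↔b, a↔z, c↔x, h↔s, t↔g.

bzxsg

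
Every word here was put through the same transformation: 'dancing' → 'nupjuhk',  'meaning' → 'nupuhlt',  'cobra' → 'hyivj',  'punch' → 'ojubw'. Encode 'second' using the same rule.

The output letters match the input read backwards, each shifted +7: dancing reversed is gnicnad. Read the word backwards and shift each letter +7.
On second: reverse → dnoces; then shift: d+7=k, n+7=u, o+7=v, c+7=j, e+7=l, s+7=z.

kuvjlz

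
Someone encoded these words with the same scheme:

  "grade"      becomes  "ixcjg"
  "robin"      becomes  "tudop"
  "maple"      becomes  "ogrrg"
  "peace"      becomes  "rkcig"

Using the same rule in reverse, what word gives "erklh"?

cliff

Shifts by position in grade: pos 0: g→i (+2), pos 1: r→x (+6), pos 2: a→c (+2), pos 3: d→j (+6) — repeating every 2. It's a Vigenère-style cipher with numeric key [2,6]: position i shifts by key[i mod 2].
Decoding erklh: e−2=c, r−6=l, k−2=i, l−6=f, h−2=f.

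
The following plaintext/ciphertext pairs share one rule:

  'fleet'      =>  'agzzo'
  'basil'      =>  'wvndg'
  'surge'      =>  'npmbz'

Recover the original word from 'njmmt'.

It's a constant shift of +21 (ROT21).
Undoing it on njmmt: n−21=s, j−21=o, m−21=r, m−21=r, t−21=y.

sorry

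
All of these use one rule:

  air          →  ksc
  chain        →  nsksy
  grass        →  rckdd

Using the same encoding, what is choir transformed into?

nsysc

Two shifts are in play — +10 for a/e/i/o/u, +11 for every other letter.
For choir: c(cons)+11=n, h(cons)+11=s, o(vowel)+10=y, i(vowel)+10=s, r(cons)+11=c.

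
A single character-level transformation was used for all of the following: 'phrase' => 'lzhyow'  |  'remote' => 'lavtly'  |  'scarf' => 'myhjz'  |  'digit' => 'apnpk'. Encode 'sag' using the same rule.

The output letters match the input read backwards, each shifted +7: phrase reversed is esarhp. Read the word backwards and shift each letter +7.
On sag: reverse → gas; then shift: g+7=n, a+7=h, s+7=z.

nhz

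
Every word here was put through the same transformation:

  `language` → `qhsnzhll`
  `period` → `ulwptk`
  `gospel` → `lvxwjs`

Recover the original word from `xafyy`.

Shifts by position in language: pos 0: l→q (+5), pos 1: a→h (+7), pos 2: n→s (+5), pos 3: g→n (+7) — repeating every 2. The shifts repeat in a cycle of length 2: positions 0,1,… shift by +5, +7, then the pattern repeats.
Undoing it on xafyy: x−5=s, a−7=t, f−5=a, y−7=r, y−5=t.

start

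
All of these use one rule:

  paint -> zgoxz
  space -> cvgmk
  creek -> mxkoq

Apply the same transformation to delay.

The shifts repeat in a cycle of length 3: positions 0,1,… shift by +10, +6, +6, then the pattern repeats.
For delay: d+10=n, e+6=k, l+6=r, a+10=k, y+6=e.

nkrke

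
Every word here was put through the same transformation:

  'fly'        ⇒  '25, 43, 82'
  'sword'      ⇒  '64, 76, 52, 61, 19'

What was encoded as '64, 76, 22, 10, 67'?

sweat

With a=1..z=26, the number is 3·pos + 7.
Reversing it on 64, 76, 22, 10, 67: 64→(64−7)÷3=19=s, 76→(76−7)÷3=23=w, 22→(22−7)÷3=5=e, 10→(10−7)÷3=1=a, 67→(67−7)÷3=20=t.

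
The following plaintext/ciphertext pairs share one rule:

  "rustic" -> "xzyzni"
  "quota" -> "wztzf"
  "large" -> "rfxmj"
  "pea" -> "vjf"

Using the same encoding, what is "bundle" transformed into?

hztjrj

Two shifts are in play — +5 for a/e/i/o/u, +6 for every other letter.
On bundle: b(cons)+6=h, u(vowel)+5=z, n(cons)+6=t, d(cons)+6=j, l(cons)+6=r, e(vowel)+5=j.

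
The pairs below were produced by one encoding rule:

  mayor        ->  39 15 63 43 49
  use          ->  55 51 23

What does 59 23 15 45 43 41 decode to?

The formula is n = 2×(alphabet index, a=1) + 13.
Decoding 59 23 15 45 43 41: 59→(59−13)÷2=23=w, 23→(23−13)÷2=5=e, 15→(15−13)÷2=1=a, 45→(45−13)÷2=16=p, 43→(43−13)÷2=15=o, 41→(41−13)÷2=14=n.

weapon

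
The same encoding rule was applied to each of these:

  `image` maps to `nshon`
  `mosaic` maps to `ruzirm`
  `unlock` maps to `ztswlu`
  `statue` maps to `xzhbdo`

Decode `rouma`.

In image: i→n is +5, m→s is +6, a→h is +7, g→o is +8 — the shift increases by 1 each position. Letter i (0-indexed) is shifted by i+5, so successive shifts are 5, 6, 7, ….
Reversing it on rouma: r−5=m, o−6=i, u−7=n, m−8=e, a−9=r.

miner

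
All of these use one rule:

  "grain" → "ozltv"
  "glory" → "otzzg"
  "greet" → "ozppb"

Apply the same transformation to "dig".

lto

The shift depends on letter class: consonant g→o is +8, but vowel a→l is +11. Two shifts are in play — +11 for a/e/i/o/u, +8 for every other letter.
On dig: d(cons)+8=l, i(vowel)+11=t, g(cons)+8=o.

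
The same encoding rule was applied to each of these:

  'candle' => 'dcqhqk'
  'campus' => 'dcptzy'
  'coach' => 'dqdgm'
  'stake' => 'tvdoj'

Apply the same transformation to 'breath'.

In candle: c→d is +1, a→c is +2, n→q is +3, d→h is +4 — the shift increases by 1 each position. Each letter shifts forward by (position + 1), i.e. 1, 2, 3, … — the shift grows by one for each successive letter.
For breath: b+1=c, r+2=t, e+3=h, a+4=e, t+5=y, h+6=n.

ctheyn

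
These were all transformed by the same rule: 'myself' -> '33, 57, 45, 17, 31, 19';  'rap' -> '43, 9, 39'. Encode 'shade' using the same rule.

45, 23, 9, 15, 17

m(#13)→33 and y(#25)→57: differences scale by 2, so n = 2·pos + 7. With a=1..z=26, the number is 2·pos + 7.
For shade: s=19→45, h=8→23, a=1→9, d=4→15, e=5→17.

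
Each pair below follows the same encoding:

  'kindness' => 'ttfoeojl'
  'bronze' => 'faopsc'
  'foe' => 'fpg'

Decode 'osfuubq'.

pattern

The output letters match the input read backwards, each shifted +1: kindness reversed is ssendnik. The word is reversed, then every letter is shifted forward by 1.
Undoing it on osfuubq: shift back: o−1=n, s−1=r, f−1=e, u−1=t, u−1=t, b−1=a, q−1=p → nrettap; then reverse → pattern.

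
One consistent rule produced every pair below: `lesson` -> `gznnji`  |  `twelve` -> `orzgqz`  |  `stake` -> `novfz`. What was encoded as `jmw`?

orb

It's a constant shift of +21 (ROT21).
Undoing it on jmw: j−21=o, m−21=r, w−21=b.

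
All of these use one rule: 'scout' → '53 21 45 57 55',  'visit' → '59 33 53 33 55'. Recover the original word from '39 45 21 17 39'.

Each letter becomes 2×(its alphabet position, a=1..z=26) + 15.
Undoing it on 39 45 21 17 39: 39→(39−15)÷2=12=l, 45→(45−15)÷2=15=o, 21→(21−15)÷2=3=c, 17→(17−15)÷2=1=a, 39→(39−15)÷2=12=l.

local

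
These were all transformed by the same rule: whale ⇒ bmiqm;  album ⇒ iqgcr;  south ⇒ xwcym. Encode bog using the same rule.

gwl

The shift depends on letter class: consonant w→b is +5, but vowel a→i is +8. Two shifts are in play — +8 for a/e/i/o/u, +5 for every other letter.
Applying it to bog: b(cons)+5=g, o(vowel)+8=w, g(cons)+5=l.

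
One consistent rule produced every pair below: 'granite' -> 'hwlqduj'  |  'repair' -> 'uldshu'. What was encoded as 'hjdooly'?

village

Two steps: reverse the string, then apply a Caesar shift of +3.
Undoing it on hjdooly: shift back: h−3=e, j−3=g, d−3=a, o−3=l, o−3=l, l−3=i, y−3=v → egalliv; then reverse → village.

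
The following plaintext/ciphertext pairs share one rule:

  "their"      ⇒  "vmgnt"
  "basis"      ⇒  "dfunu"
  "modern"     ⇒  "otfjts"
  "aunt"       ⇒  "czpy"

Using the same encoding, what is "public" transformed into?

rzdqkh

Shifts by position in their: pos 0: t→v (+2), pos 1: h→m (+5), pos 2: e→g (+2), pos 3: i→n (+5) — repeating every 2. The shifts repeat in a cycle of length 2: positions 0,1,… shift by +2, +5, then the pattern repeats.
Applying it to public: p+2=r, u+5=z, b+2=d, l+5=q, i+2=k, c+5=h.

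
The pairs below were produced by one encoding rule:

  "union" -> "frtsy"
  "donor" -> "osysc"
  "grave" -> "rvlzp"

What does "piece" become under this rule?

Shifts by position in union: pos 0: u→f (+11), pos 1: n→r (+4), pos 2: i→t (+11), pos 3: o→s (+4) — repeating every 2. It's a Vigenère-style cipher with numeric key [11,4]: position i shifts by key[i mod 2].
On piece: p+11=a, i+4=m, e+11=p, c+4=g, e+11=p.

ampgp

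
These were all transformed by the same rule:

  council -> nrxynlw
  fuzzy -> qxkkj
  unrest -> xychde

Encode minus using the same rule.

The shift depends on letter class: consonant c→n is +11, but vowel o→r is +3. Two shifts are in play — +3 for a/e/i/o/u, +11 for every other letter.
For minus: m(cons)+11=x, i(vowel)+3=l, n(cons)+11=y, u(vowel)+3=x, s(cons)+11=d.

xlyxd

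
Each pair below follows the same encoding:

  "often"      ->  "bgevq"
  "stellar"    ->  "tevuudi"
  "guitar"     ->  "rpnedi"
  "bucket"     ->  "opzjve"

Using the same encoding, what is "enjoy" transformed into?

o(14)→b(1) and f(5)→g(6) fit y≡11x+3 (mod 26); the inverse of 11 mod 26 is 19. Each letter's alphabet position (a=0..z=25) is mapped through 11·x+3 mod 26 — an affine cipher.
On enjoy: e(4)→11·4+3≡21=v; n(13)→11·13+3≡16=q; j(9)→11·9+3≡24=y; o(14)→11·14+3≡1=b; y(24)→11·24+3≡7=h (all mod 26).

vqybh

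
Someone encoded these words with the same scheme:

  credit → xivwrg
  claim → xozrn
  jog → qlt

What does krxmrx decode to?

Letters are reflected about the middle of the alphabet (position → 25−position): Atbash.
Reversing it on krxmrx: k↔p, r↔i, x↔c, m↔n, r↔i, x↔c.

picnic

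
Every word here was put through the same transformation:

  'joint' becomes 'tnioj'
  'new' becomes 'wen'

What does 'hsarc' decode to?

crash

The output letters match the input read backwards: joint reversed is tnioj. It's just the letters in reverse order.
Decoding hsarc: then reverse → crash.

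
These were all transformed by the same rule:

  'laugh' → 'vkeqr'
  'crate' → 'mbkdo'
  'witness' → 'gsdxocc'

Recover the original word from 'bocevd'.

Each letter is shifted forward by 10 in the alphabet (a Caesar shift of +10).
Undoing it on bocevd: b−10=r, o−10=e, c−10=s, e−10=u, v−10=l, d−10=t.

result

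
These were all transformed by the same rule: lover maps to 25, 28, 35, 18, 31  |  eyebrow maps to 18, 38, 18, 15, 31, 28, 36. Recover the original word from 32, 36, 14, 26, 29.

l is letter #12 and maps to 25: an offset of 13. Letters become their 1-based position plus 13 (so a→14, b→15, …).
Reversing it on 32, 36, 14, 26, 29: 32→(32−13)÷1=19=s, 36→(36−13)÷1=23=w, 14→(14−13)÷1=1=a, 26→(26−13)÷1=13=m, 29→(29−13)÷1=16=p.

swamp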